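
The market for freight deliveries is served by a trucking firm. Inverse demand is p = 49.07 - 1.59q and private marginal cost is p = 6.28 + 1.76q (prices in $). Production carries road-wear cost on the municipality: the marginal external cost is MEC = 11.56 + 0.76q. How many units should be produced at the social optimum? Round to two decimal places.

q* = 7.60

Social marginal cost = private MC + MEC = 17.84 + 2.52q.
Set SMC = demand: 17.84 + 2.52q = 49.07 - 1.59q → q* = 7.5985.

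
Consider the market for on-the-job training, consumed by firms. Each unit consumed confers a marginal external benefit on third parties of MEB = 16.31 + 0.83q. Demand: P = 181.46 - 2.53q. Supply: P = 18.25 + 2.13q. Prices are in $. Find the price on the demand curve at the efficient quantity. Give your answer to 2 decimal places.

P = $62.87

Social marginal benefit = demand + MEB = 197.77 - 1.70q.
Set SMB = MC: 197.77 - 1.70q = 18.25 + 2.13q → q* = 46.8721.
Consumer price on the demand curve at q*: 181.46 − 2.53×46.8721 = 62.8736.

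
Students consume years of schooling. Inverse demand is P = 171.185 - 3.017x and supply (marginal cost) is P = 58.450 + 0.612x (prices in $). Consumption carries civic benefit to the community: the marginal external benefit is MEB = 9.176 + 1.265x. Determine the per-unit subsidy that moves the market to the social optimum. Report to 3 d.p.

Social marginal benefit = demand + MEB = 180.361 - 1.752x.
Set SMB = MC: 180.361 - 1.752x = 58.450 + 0.612x → x* = 51.5698.
The Pigouvian subsidy equals MEB at x*: 9.176 + 1.265×51.5698 = 74.4118.

subsidy = $74.412 per unit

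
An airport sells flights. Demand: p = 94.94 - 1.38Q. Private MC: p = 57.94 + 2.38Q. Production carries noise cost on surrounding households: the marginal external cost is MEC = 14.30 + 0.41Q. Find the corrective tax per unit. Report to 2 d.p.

Social marginal cost = private MC + MEC = 72.24 + 2.79Q.
Set SMC = demand: 72.24 + 2.79Q = 94.94 - 1.38Q → Q* = 5.4436.
The Pigouvian tax equals MEC at Q*: 14.30 + 0.41×5.4436 = 16.5319.

tax = 16.53 per unit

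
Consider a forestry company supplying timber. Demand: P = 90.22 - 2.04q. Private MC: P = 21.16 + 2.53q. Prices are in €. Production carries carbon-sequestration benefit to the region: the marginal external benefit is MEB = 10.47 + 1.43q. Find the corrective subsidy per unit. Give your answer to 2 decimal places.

subsidy = €46.69 per unit

Social marginal cost = private MC − MEB = 10.69 + 1.10q.
Set SMC = demand: 10.69 + 1.10q = 90.22 - 2.04q → q* = 25.3280.
The Pigouvian subsidy equals MEB at q*: 10.47 + 1.43×25.3280 = 46.6890.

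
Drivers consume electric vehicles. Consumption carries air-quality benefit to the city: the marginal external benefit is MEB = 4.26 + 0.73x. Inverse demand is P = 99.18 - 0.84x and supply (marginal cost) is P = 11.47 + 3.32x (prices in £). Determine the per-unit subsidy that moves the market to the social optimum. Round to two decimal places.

subsidy = £23.83 per unit

Social marginal benefit = demand + MEB = 103.44 - 0.11x.
Set SMB = MC: 103.44 - 0.11x = 11.47 + 3.32x → x* = 26.8134.
The Pigouvian subsidy equals MEB at x*: 4.26 + 0.73×26.8134 = 23.8338.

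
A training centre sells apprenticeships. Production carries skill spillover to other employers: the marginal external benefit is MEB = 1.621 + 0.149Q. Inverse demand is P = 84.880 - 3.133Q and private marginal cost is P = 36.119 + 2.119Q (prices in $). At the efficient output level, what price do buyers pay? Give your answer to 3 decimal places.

Social marginal cost = private MC − MEB = 34.498 + 1.970Q.
Set SMC = demand: 34.498 + 1.970Q = 84.880 - 3.133Q → Q* = 9.8730.
Consumer price on the demand curve at Q*: 84.880 − 3.133×9.8730 = 53.9479.

P = $53.948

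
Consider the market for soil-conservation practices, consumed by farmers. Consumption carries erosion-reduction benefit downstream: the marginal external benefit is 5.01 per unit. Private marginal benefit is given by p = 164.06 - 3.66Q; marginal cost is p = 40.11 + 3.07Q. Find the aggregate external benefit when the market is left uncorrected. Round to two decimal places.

92.27

Market equilibrium (private): 40.11 + 3.07Q = 164.06 - 3.66Q → Q_m = 18.4175.
Total external benefit = MEB × Q_m = 5.01 × 18.4175 = 92.2717.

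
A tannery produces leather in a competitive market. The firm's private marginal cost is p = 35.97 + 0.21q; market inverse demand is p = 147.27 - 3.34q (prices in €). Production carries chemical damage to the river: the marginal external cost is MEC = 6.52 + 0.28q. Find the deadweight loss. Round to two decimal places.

Market equilibrium (private): 35.97 + 0.21q = 147.27 - 3.34q → q_m = 31.3521.
Social marginal cost = private MC + MEC = 42.49 + 0.49q.
Set SMC = demand: 42.49 + 0.49q = 147.27 - 3.34q → q* = 27.3577.
Between q* and q_m the wedge SMC − demand runs linearly from 0 to MEC(q_m), so the loss is a triangle.
DWL = ½ × 3.9944 × 15.2986 = 30.5544.

DWL = €30.55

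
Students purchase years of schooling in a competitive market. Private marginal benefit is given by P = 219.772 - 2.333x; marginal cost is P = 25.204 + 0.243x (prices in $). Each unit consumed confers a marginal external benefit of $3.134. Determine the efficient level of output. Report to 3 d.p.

x* = 76.748

Social marginal benefit = demand + MEB = 222.906 - 2.333x.
Set SMB = MC: 222.906 - 2.333x = 25.204 + 0.243x → x* = 76.7477.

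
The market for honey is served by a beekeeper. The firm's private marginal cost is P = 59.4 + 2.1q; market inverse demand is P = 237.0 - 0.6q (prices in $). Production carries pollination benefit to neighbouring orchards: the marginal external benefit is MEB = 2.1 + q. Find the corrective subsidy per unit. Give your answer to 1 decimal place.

subsidy = $107.8 per unit

Social marginal cost = private MC − MEB = 57.3 + 1.1q.
Set SMC = demand: 57.3 + 1.1q = 237.0 - 0.6q → q* = 105.7059.
The Pigouvian subsidy equals MEB at q*: 2.1 + 1.0×105.7059 = 107.8059.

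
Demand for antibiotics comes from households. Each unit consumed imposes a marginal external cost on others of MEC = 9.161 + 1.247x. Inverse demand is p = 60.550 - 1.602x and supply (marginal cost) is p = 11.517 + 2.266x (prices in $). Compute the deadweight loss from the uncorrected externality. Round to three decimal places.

DWL = $60.942

Market equilibrium (private): 11.517 + 2.266x = 60.550 - 1.602x → x_m = 12.6766.
Social marginal benefit = demand − MEC = 51.389 - 2.849x.
Set SMB = MC: 51.389 - 2.849x = 11.517 + 2.266x → x* = 7.7951.
The welfare-loss triangle has base |x_m − x*| and height MEC(x_m) (the vertical gap between SMB and MC is zero at x* and MEC at x_m).
DWL = ½ × 4.8815 × 24.9687 = 60.9424.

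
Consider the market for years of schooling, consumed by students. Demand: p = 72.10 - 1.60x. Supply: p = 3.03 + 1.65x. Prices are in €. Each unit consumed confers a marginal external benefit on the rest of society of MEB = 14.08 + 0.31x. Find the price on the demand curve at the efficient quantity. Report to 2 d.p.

P = €26.85

Social marginal benefit = demand + MEB = 86.18 - 1.29x.
Set SMB = MC: 86.18 - 1.29x = 3.03 + 1.65x → x* = 28.2823.
Consumer price on the demand curve at x*: 72.10 − 1.60×28.2823 = 26.8483.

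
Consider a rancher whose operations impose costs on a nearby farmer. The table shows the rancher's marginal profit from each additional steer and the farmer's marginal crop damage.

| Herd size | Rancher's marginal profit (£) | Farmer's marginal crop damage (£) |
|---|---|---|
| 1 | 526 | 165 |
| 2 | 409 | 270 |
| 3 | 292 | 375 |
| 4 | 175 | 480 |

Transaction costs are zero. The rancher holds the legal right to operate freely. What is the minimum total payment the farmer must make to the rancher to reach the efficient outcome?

Left alone the rancher would choose level 4 (marginal profit stays positive).
Efficient level: k* = 2 (marginal profit ≥ marginal crop damage through 2).
The farmer must at least cover the rancher's forgone profit from cutting 4→2: 292 + 175 = 467.

£467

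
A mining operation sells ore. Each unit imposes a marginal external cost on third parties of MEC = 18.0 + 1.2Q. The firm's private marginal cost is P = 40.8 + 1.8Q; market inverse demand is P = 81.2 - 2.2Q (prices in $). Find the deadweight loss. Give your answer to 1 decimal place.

DWL = $87.2

Market equilibrium (private): 40.8 + 1.8Q = 81.2 - 2.2Q → Q_m = 10.1000.
Social marginal cost = private MC + MEC = 58.8 + 3.0Q.
Set SMC = demand: 58.8 + 3.0Q = 81.2 - 2.2Q → Q* = 4.3077.
Height of the DWL triangle at Q_m is SMC(Q_m) − demand(Q_m) = MEC(Q_m) = 30.1200.
DWL = ½ × 5.7923 × 30.1200 = 87.2320.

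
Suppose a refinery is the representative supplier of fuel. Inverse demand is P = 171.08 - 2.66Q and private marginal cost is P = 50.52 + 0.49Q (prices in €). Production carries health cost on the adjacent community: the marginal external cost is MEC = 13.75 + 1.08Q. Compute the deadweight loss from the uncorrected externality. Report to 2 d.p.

Market equilibrium (private): 50.52 + 0.49Q = 171.08 - 2.66Q → Q_m = 38.2730.
Social marginal cost = private MC + MEC = 64.27 + 1.57Q.
Set SMC = demand: 64.27 + 1.57Q = 171.08 - 2.66Q → Q* = 25.2506.
Height of the DWL triangle at Q_m is SMC(Q_m) − demand(Q_m) = MEC(Q_m) = 55.0849.
DWL = ½ × 13.0224 × 55.0849 = 358.6688.

DWL = €358.67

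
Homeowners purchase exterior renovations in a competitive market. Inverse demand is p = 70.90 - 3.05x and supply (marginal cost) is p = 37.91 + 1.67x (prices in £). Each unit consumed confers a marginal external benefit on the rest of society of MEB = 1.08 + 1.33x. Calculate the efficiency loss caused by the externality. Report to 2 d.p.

Market equilibrium (private): 37.91 + 1.67x = 70.90 - 3.05x → x_m = 6.9894.
Social marginal benefit = demand + MEB = 71.98 - 1.72x.
Set SMB = MC: 71.98 - 1.72x = 37.91 + 1.67x → x* = 10.0501.
Height of the DWL triangle at x_m is SMB(x_m) − MC(x_m) = MEB(x_m) = 10.3759.
DWL = ½ × 3.0607 × 10.3759 = 15.8788.

DWL = £15.88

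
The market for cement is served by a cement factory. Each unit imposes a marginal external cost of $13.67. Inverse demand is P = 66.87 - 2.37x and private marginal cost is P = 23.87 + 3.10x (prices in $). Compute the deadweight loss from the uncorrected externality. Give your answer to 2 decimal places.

Market equilibrium (private): 23.87 + 3.10x = 66.87 - 2.37x → x_m = 7.8611.
Social marginal cost = private MC + MEC = 37.54 + 3.10x.
Set SMC = demand: 37.54 + 3.10x = 66.87 - 2.37x → x* = 5.3620.
The welfare-loss triangle has base |x_m − x*| and height MEC(x_m) (the vertical gap between SMC and demand is zero at x* and MEC at x_m).
DWL = ½ × 2.4991 × 13.6700 = 17.0813.

DWL = $17.08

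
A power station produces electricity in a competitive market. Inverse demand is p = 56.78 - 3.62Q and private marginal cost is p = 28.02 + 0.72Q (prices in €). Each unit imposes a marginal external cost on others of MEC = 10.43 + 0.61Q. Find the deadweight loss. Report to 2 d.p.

Market equilibrium (private): 28.02 + 0.72Q = 56.78 - 3.62Q → Q_m = 6.6267.
Social marginal cost = private MC + MEC = 38.45 + 1.33Q.
Set SMC = demand: 38.45 + 1.33Q = 56.78 - 3.62Q → Q* = 3.7030.
Height of the DWL triangle at Q_m is SMC(Q_m) − demand(Q_m) = MEC(Q_m) = 14.4723.
DWL = ½ × 2.9237 × 14.4723 = 21.1563.

DWL = €21.16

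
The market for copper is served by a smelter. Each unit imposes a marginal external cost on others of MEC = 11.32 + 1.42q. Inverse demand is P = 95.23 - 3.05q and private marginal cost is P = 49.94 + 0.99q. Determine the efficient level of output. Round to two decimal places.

Social marginal cost = private MC + MEC = 61.26 + 2.41q.
Set SMC = demand: 61.26 + 2.41q = 95.23 - 3.05q → q* = 6.2216.

q* = 6.22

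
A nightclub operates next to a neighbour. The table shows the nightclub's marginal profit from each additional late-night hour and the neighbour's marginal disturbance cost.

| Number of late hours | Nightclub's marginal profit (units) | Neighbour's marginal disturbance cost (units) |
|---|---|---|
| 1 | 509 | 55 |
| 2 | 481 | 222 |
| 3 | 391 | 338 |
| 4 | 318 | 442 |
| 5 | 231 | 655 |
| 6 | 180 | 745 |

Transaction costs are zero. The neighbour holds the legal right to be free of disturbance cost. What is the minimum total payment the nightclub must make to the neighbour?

Efficient level: marginal profit ≥ marginal disturbance cost through level 3, so k* = 3.
With the neighbour holding the right, the nightclub must at least compensate total damage at k*: 55 + 222 + 338 = 615.

615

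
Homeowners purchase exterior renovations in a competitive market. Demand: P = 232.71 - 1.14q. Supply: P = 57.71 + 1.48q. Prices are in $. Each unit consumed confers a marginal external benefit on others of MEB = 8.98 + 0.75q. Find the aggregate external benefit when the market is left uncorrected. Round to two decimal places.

Market equilibrium (private): 57.71 + 1.48q = 232.71 - 1.14q → q_m = 66.7939.
Total external benefit = ∫₀^{q_m} (8.98 + 0.75q) dq = 8.98×66.7939 + ½×0.75×66.7939² = 2272.8436.

$2272.84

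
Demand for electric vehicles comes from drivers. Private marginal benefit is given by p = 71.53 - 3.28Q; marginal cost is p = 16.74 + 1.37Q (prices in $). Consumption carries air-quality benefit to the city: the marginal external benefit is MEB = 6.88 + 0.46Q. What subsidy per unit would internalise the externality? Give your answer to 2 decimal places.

Social marginal benefit = demand + MEB = 78.41 - 2.82Q.
Set SMB = MC: 78.41 - 2.82Q = 16.74 + 1.37Q → Q* = 14.7184.
The Pigouvian subsidy equals MEB at Q*: 6.88 + 0.46×14.7184 = 13.6505.

subsidy = $13.65 per unit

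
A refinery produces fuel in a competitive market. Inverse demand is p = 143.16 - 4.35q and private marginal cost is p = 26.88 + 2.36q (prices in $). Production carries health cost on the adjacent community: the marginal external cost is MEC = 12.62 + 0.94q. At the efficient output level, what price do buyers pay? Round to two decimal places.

Social marginal cost = private MC + MEC = 39.50 + 3.30q.
Set SMC = demand: 39.50 + 3.30q = 143.16 - 4.35q → q* = 13.5503.
Consumer price on the demand curve at q*: 143.16 − 4.35×13.5503 = 84.2162.

P = $84.22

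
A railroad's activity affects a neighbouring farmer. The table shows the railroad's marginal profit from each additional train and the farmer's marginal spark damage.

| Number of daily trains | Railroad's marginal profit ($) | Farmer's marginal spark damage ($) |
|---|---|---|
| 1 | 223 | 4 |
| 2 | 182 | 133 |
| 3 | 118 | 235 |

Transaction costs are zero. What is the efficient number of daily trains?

2

Bargaining reaches the level where marginal profit last exceeds marginal spark damage.
That holds through level 2 (182 ≥ 133) but not at 3 (118 < 235).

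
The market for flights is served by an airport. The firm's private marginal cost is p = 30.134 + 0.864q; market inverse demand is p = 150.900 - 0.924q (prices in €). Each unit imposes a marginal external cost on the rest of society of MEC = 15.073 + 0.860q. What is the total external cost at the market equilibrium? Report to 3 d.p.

€2979.724

Market equilibrium (private): 30.134 + 0.864q = 150.900 - 0.924q → q_m = 67.5425.
Total external cost = ∫₀^{q_m} (15.073 + 0.860q) dq = 15.073×67.5425 + ½×0.860×67.5425² = 2979.7235.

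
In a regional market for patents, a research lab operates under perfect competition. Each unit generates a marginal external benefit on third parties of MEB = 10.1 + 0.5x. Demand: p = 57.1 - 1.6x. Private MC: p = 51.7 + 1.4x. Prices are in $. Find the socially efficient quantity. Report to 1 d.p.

x* = 6.2

Social marginal cost = private MC − MEB = 41.6 + 0.9x.
Set SMC = demand: 41.6 + 0.9x = 57.1 - 1.6x → x* = 6.2000.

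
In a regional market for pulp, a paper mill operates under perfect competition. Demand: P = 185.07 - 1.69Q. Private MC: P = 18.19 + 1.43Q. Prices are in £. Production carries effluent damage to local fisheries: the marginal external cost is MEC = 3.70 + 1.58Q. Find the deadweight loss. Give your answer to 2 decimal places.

DWL = £827.76

Market equilibrium (private): 18.19 + 1.43Q = 185.07 - 1.69Q → Q_m = 53.4872.
Social marginal cost = private MC + MEC = 21.89 + 3.01Q.
Set SMC = demand: 21.89 + 3.01Q = 185.07 - 1.69Q → Q* = 34.7191.
The welfare-loss triangle has base |Q_m − Q*| and height MEC(Q_m) (the vertical gap between SMC and demand is zero at Q* and MEC at Q_m).
DWL = ½ × 18.7681 × 88.2097 = 827.7642.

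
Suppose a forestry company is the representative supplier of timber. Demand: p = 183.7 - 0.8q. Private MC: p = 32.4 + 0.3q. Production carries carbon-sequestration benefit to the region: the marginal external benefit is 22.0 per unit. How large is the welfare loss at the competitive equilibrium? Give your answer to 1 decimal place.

Market equilibrium (private): 32.4 + 0.3q = 183.7 - 0.8q → q_m = 137.5455.
Social marginal cost = private MC − MEB = 10.4 + 0.3q.
Set SMC = demand: 10.4 + 0.3q = 183.7 - 0.8q → q* = 157.5455.
Between q* and q_m the wedge demand − SMC runs linearly from 0 to MEB(q_m), so the loss is a triangle.
DWL = ½ × 20.0000 × 22.0000 = 220.0000.

DWL = 220.0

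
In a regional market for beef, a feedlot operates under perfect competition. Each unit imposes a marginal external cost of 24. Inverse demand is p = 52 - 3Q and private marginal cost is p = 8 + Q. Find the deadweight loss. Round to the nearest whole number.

Market equilibrium (private): 8 + Q = 52 - 3Q → Q_m = 11.0000.
Social marginal cost = private MC + MEC = 32 + Q.
Set SMC = demand: 32 + Q = 52 - 3Q → Q* = 5.0000.
Between Q* and Q_m the wedge SMC − demand runs linearly from 0 to MEC(Q_m), so the loss is a triangle.
DWL = ½ × 6.0000 × 24.0000 = 72.0000.

DWL = 72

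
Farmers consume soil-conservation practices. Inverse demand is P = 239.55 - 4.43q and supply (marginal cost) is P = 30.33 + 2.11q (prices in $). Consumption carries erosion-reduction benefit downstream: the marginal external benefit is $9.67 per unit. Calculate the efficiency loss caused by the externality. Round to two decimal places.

DWL = $7.15

Market equilibrium (private): 30.33 + 2.11q = 239.55 - 4.43q → q_m = 31.9908.
Social marginal benefit = demand + MEB = 249.22 - 4.43q.
Set SMB = MC: 249.22 - 4.43q = 30.33 + 2.11q → q* = 33.4694.
Height of the DWL triangle at q_m is SMB(q_m) − MC(q_m) = MEB(q_m) = 9.6700.
DWL = ½ × 1.4786 × 9.6700 = 7.1490.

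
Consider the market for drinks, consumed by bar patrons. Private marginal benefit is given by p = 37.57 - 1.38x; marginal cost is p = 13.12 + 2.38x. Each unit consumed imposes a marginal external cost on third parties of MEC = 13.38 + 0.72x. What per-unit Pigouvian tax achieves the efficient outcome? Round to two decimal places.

tax = 15.16 per unit

Social marginal benefit = demand − MEC = 24.19 - 2.10x.
Set SMB = MC: 24.19 - 2.10x = 13.12 + 2.38x → x* = 2.4710.
The Pigouvian tax equals MEC at x*: 13.38 + 0.72×2.4710 = 15.1591.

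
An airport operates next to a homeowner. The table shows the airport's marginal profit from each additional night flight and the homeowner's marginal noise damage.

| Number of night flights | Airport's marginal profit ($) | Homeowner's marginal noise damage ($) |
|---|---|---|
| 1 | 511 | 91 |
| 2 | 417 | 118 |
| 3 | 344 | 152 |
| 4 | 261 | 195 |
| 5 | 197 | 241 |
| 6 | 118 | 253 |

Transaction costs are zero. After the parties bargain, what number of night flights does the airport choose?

Bargaining reaches the level where marginal profit last exceeds marginal noise damage.
That holds through level 4 (261 ≥ 195) but not at 5 (197 < 241).

4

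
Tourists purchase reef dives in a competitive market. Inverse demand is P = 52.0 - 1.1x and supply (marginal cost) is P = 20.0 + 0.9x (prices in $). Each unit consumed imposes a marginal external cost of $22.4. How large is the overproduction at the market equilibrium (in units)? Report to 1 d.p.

11.2 units

Market equilibrium (private): 20.0 + 0.9x = 52.0 - 1.1x → x_m = 16.0000.
Social marginal benefit = demand − MEC = 29.6 - 1.1x.
Set SMB = MC: 29.6 - 1.1x = 20.0 + 0.9x → x* = 4.8000.
Gap = |16.0000 − 4.8000| = 11.2000.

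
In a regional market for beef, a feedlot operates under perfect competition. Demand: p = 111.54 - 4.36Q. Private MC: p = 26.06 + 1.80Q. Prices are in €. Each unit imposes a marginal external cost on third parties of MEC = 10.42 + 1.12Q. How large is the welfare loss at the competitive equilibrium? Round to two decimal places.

Market equilibrium (private): 26.06 + 1.80Q = 111.54 - 4.36Q → Q_m = 13.8766.
Social marginal cost = private MC + MEC = 36.48 + 2.92Q.
Set SMC = demand: 36.48 + 2.92Q = 111.54 - 4.36Q → Q* = 10.3104.
Between Q* and Q_m the wedge SMC − demand runs linearly from 0 to MEC(Q_m), so the loss is a triangle.
DWL = ½ × 3.5662 × 25.9618 = 46.2925.

DWL = €46.29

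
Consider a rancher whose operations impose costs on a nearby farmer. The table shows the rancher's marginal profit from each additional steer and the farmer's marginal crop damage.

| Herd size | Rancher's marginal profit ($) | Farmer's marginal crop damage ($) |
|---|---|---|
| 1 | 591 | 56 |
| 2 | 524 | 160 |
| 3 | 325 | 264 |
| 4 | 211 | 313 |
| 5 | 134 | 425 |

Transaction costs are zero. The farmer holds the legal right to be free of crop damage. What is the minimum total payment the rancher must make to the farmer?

$480

Efficient level: marginal profit ≥ marginal crop damage through level 3, so k* = 3.
With the farmer holding the right, the rancher must at least compensate total damage at k*: 56 + 160 + 264 = 480.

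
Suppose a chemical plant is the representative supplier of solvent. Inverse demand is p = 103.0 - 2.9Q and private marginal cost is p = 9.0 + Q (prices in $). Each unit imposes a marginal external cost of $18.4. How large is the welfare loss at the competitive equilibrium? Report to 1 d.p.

Market equilibrium (private): 9.0 + Q = 103.0 - 2.9Q → Q_m = 24.1026.
Social marginal cost = private MC + MEC = 27.4 + Q.
Set SMC = demand: 27.4 + Q = 103.0 - 2.9Q → Q* = 19.3846.
The loss is the area between SMC and demand from Q* to Q_m; with linear curves that's a triangle of height MEC(Q_m).
DWL = ½ × 4.7180 × 18.4000 = 43.4056.

DWL = $43.4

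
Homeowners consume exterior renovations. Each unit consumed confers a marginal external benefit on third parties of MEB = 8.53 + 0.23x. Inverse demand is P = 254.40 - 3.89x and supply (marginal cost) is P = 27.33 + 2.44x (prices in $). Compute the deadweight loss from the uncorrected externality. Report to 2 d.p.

DWL = $23.08

Market equilibrium (private): 27.33 + 2.44x = 254.40 - 3.89x → x_m = 35.8720.
Social marginal benefit = demand + MEB = 262.93 - 3.66x.
Set SMB = MC: 262.93 - 3.66x = 27.33 + 2.44x → x* = 38.6230.
The loss is the area between SMB and MC from x* to x_m; with linear curves that's a triangle of height MEB(x_m).
DWL = ½ × 2.7510 × 16.7806 = 23.0817.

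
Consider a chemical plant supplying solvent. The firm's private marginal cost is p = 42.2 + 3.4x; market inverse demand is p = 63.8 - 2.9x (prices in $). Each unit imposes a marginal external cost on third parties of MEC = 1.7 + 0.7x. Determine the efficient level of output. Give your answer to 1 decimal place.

Social marginal cost = private MC + MEC = 43.9 + 4.1x.
Set SMC = demand: 43.9 + 4.1x = 63.8 - 2.9x → x* = 2.8429.

x* = 2.8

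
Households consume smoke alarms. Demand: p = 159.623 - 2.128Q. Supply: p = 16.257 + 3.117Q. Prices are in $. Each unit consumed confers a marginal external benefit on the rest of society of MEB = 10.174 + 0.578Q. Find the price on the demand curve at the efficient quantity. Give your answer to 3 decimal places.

Social marginal benefit = demand + MEB = 169.797 - 1.550Q.
Set SMB = MC: 169.797 - 1.550Q = 16.257 + 3.117Q → Q* = 32.8991.
Consumer price on the demand curve at Q*: 159.623 − 2.128×32.8991 = 89.6137.

P = $89.614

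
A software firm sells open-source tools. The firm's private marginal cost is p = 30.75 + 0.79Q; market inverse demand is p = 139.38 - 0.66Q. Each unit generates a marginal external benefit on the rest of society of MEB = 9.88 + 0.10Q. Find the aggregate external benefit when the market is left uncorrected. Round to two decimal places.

1020.81

Market equilibrium (private): 30.75 + 0.79Q = 139.38 - 0.66Q → Q_m = 74.9172.
Total external benefit = ∫₀^{Q_m} (9.88 + 0.10Q) dQ = 9.88×74.9172 + ½×0.10×74.9172² = 1020.8113.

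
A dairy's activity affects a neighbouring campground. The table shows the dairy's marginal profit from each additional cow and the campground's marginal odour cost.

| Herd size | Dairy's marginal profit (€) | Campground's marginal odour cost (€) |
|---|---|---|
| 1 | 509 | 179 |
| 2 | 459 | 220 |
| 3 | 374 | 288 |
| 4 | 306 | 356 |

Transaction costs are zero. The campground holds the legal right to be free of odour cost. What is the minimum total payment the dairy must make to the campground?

Efficient level: marginal profit ≥ marginal odour cost through level 3, so k* = 3.
With the campground holding the right, the dairy must at least compensate total damage at k*: 179 + 220 + 288 = 687.

€687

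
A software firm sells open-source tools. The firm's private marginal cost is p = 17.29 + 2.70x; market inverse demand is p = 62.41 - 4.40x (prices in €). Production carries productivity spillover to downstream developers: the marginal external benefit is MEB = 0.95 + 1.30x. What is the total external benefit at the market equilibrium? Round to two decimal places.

Market equilibrium (private): 17.29 + 2.70x = 62.41 - 4.40x → x_m = 6.3549.
Total external benefit = ∫₀^{x_m} (0.95 + 1.30x) dx = 0.95×6.3549 + ½×1.30×6.3549² = 32.2872.

€32.29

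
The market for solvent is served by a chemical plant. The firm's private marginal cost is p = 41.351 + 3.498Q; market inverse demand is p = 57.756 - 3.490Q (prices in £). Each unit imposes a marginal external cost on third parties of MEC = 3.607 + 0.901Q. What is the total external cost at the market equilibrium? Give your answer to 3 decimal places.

£10.951

Market equilibrium (private): 41.351 + 3.498Q = 57.756 - 3.490Q → Q_m = 2.3476.
Total external cost = ∫₀^{Q_m} (3.607 + 0.901Q) dQ = 3.607×2.3476 + ½×0.901×2.3476² = 10.9506.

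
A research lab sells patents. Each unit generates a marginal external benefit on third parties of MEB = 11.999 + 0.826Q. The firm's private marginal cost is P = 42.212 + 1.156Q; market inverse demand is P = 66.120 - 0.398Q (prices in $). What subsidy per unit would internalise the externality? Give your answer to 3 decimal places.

Social marginal cost = private MC − MEB = 30.213 + 0.330Q.
Set SMC = demand: 30.213 + 0.330Q = 66.120 - 0.398Q → Q* = 49.3228.
The Pigouvian subsidy equals MEB at Q*: 11.999 + 0.826×49.3228 = 52.7396.

subsidy = $52.740 per unit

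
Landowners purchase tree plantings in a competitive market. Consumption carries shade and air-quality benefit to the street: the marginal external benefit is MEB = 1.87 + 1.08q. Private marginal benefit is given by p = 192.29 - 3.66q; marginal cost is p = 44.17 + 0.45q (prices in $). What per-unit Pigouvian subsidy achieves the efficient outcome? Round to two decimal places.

Social marginal benefit = demand + MEB = 194.16 - 2.58q.
Set SMB = MC: 194.16 - 2.58q = 44.17 + 0.45q → q* = 49.5017.
The Pigouvian subsidy equals MEB at q*: 1.87 + 1.08×49.5017 = 55.3318.

subsidy = $55.33 per unit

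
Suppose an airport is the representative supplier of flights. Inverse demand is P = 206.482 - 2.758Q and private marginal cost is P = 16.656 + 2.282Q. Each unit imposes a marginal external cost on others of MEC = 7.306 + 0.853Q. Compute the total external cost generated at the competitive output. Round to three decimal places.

880.192

Market equilibrium (private): 16.656 + 2.282Q = 206.482 - 2.758Q → Q_m = 37.6639.
Total external cost = ∫₀^{Q_m} (7.306 + 0.853Q) dQ = 7.306×37.6639 + ½×0.853×37.6639² = 880.1923.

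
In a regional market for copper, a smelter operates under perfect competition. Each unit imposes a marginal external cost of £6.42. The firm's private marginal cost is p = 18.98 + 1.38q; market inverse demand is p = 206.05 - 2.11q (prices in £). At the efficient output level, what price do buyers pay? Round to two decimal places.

Social marginal cost = private MC + MEC = 25.40 + 1.38q.
Set SMC = demand: 25.40 + 1.38q = 206.05 - 2.11q → q* = 51.7622.
Consumer price on the demand curve at q*: 206.05 − 2.11×51.7622 = 96.8318.

P = £96.83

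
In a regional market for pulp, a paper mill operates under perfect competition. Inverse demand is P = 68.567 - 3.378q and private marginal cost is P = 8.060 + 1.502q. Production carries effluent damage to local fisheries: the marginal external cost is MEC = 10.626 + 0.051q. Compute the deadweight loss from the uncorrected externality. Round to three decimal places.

Market equilibrium (private): 8.060 + 1.502q = 68.567 - 3.378q → q_m = 12.3990.
Social marginal cost = private MC + MEC = 18.686 + 1.553q.
Set SMC = demand: 18.686 + 1.553q = 68.567 - 3.378q → q* = 10.1158.
Height of the DWL triangle at q_m is SMC(q_m) − demand(q_m) = MEC(q_m) = 11.2583.
DWL = ½ × 2.2832 × 11.2583 = 12.8525.

DWL = 12.852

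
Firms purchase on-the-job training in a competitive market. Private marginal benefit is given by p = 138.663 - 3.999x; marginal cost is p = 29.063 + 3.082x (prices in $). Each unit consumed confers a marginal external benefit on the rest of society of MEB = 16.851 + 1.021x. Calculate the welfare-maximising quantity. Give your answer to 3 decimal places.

Social marginal benefit = demand + MEB = 155.514 - 2.978x.
Set SMB = MC: 155.514 - 2.978x = 29.063 + 3.082x → x* = 20.8665.

x* = 20.867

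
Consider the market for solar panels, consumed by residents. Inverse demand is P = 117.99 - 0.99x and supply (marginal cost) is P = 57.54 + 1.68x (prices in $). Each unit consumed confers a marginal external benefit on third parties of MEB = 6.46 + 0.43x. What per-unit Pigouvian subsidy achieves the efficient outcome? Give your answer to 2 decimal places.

Social marginal benefit = demand + MEB = 124.45 - 0.56x.
Set SMB = MC: 124.45 - 0.56x = 57.54 + 1.68x → x* = 29.8705.
The Pigouvian subsidy equals MEB at x*: 6.46 + 0.43×29.8705 = 19.3043.

subsidy = $19.30 per unit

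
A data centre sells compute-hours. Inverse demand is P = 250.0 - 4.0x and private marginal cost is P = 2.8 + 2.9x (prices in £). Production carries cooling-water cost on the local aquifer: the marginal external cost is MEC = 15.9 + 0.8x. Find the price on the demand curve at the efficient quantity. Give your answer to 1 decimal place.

Social marginal cost = private MC + MEC = 18.7 + 3.7x.
Set SMC = demand: 18.7 + 3.7x = 250.0 - 4.0x → x* = 30.0390.
Consumer price on the demand curve at x*: 250.0 − 4.0×30.0390 = 129.8440.

P = £129.8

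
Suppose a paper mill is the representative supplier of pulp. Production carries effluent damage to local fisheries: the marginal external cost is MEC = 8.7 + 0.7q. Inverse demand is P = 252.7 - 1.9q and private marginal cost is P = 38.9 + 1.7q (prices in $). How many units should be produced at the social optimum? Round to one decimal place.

Social marginal cost = private MC + MEC = 47.6 + 2.4q.
Set SMC = demand: 47.6 + 2.4q = 252.7 - 1.9q → q* = 47.6977.

q* = 47.7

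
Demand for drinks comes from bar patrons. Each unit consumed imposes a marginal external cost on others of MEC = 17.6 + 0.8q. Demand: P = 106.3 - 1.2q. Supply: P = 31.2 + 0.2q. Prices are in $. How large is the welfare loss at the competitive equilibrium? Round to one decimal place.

DWL = $832.3

Market equilibrium (private): 31.2 + 0.2q = 106.3 - 1.2q → q_m = 53.6429.
Social marginal benefit = demand − MEC = 88.7 - 2.0q.
Set SMB = MC: 88.7 - 2.0q = 31.2 + 0.2q → q* = 26.1364.
Height of the DWL triangle at q_m is MC(q_m) − SMB(q_m) = MEC(q_m) = 60.5143.
DWL = ½ × 27.5065 × 60.5143 = 832.2683.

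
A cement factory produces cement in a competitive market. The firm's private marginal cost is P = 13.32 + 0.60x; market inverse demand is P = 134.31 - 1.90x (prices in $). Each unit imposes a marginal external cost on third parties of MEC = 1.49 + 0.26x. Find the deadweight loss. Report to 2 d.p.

DWL = $35.88

Market equilibrium (private): 13.32 + 0.60x = 134.31 - 1.90x → x_m = 48.3960.
Social marginal cost = private MC + MEC = 14.81 + 0.86x.
Set SMC = demand: 14.81 + 0.86x = 134.31 - 1.90x → x* = 43.2971.
Height of the DWL triangle at x_m is SMC(x_m) − demand(x_m) = MEC(x_m) = 14.0730.
DWL = ½ × 5.0989 × 14.0730 = 35.8784.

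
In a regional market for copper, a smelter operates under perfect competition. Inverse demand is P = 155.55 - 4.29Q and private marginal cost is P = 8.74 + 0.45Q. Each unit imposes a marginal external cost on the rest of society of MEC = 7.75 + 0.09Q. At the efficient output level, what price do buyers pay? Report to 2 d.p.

Social marginal cost = private MC + MEC = 16.49 + 0.54Q.
Set SMC = demand: 16.49 + 0.54Q = 155.55 - 4.29Q → Q* = 28.7909.
Consumer price on the demand curve at Q*: 155.55 − 4.29×28.7909 = 32.0370.

P = 32.04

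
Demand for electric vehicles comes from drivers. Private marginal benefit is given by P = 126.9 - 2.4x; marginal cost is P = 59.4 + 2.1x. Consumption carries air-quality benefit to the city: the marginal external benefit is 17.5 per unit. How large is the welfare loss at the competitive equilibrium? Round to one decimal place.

Market equilibrium (private): 59.4 + 2.1x = 126.9 - 2.4x → x_m = 15.0000.
Social marginal benefit = demand + MEB = 144.4 - 2.4x.
Set SMB = MC: 144.4 - 2.4x = 59.4 + 2.1x → x* = 18.8889.
The welfare-loss triangle has base |x_m − x*| and height MEB(x_m) (the vertical gap between SMB and MC is zero at x* and MEB at x_m).
DWL = ½ × 3.8889 × 17.5000 = 34.0279.

DWL = 34.0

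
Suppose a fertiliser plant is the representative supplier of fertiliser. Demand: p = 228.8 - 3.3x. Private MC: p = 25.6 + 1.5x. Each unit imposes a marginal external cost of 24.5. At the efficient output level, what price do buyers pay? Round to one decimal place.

Social marginal cost = private MC + MEC = 50.1 + 1.5x.
Set SMC = demand: 50.1 + 1.5x = 228.8 - 3.3x → x* = 37.2292.
Consumer price on the demand curve at x*: 228.8 − 3.3×37.2292 = 105.9436.

P = 105.9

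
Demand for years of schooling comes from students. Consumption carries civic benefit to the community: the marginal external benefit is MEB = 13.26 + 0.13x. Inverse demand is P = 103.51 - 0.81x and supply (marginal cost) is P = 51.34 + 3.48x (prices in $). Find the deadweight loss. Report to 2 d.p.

Market equilibrium (private): 51.34 + 3.48x = 103.51 - 0.81x → x_m = 12.1608.
Social marginal benefit = demand + MEB = 116.77 - 0.68x.
Set SMB = MC: 116.77 - 0.68x = 51.34 + 3.48x → x* = 15.7284.
Height of the DWL triangle at x_m is SMB(x_m) − MC(x_m) = MEB(x_m) = 14.8409.
DWL = ½ × 3.5676 × 14.8409 = 26.4732.

DWL = $26.47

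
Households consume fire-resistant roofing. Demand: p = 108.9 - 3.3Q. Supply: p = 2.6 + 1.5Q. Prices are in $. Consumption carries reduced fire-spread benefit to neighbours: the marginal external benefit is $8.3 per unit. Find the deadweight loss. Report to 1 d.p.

DWL = $7.2

Market equilibrium (private): 2.6 + 1.5Q = 108.9 - 3.3Q → Q_m = 22.1458.
Social marginal benefit = demand + MEB = 117.2 - 3.3Q.
Set SMB = MC: 117.2 - 3.3Q = 2.6 + 1.5Q → Q* = 23.8750.
The welfare-loss triangle has base |Q_m − Q*| and height MEB(Q_m) (the vertical gap between SMB and MC is zero at Q* and MEB at Q_m).
DWL = ½ × 1.7292 × 8.3000 = 7.1762.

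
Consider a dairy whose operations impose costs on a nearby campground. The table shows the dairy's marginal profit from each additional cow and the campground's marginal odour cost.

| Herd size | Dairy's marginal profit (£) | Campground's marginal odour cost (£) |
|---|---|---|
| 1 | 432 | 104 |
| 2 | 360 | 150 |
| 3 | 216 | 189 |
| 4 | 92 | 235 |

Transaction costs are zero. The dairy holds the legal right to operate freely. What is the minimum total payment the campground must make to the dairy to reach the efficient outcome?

£92

Left alone the dairy would choose level 4 (marginal profit stays positive).
Efficient level: k* = 3 (marginal profit ≥ marginal odour cost through 3).
The campground must at least cover the dairy's forgone profit from cutting 4→3: 92 = 92.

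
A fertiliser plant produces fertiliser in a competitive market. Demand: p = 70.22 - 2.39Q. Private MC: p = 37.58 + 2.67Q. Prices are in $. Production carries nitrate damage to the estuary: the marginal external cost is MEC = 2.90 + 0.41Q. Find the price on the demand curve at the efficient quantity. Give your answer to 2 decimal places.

P = $57.23

Social marginal cost = private MC + MEC = 40.48 + 3.08Q.
Set SMC = demand: 40.48 + 3.08Q = 70.22 - 2.39Q → Q* = 5.4369.
Consumer price on the demand curve at Q*: 70.22 − 2.39×5.4369 = 57.2258.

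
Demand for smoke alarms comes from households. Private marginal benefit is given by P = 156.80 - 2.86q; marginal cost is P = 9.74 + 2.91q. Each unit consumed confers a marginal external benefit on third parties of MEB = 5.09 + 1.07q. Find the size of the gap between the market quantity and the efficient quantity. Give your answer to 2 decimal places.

6.89 units

Market equilibrium (private): 9.74 + 2.91q = 156.80 - 2.86q → q_m = 25.4870.
Social marginal benefit = demand + MEB = 161.89 - 1.79q.
Set SMB = MC: 161.89 - 1.79q = 9.74 + 2.91q → q* = 32.3723.
Gap = |25.4870 − 32.3723| = 6.8853.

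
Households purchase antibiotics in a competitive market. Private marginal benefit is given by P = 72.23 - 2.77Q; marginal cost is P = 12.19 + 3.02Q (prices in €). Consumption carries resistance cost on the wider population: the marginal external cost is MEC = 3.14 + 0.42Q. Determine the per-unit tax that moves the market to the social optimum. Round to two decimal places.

Social marginal benefit = demand − MEC = 69.09 - 3.19Q.
Set SMB = MC: 69.09 - 3.19Q = 12.19 + 3.02Q → Q* = 9.1626.
The Pigouvian tax equals MEC at Q*: 3.14 + 0.42×9.1626 = 6.9883.

tax = €6.99 per unit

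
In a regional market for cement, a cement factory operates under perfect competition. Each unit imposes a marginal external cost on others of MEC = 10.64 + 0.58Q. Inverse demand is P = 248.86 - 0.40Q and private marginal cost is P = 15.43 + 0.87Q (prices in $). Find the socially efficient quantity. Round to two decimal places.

Q* = 120.43

Social marginal cost = private MC + MEC = 26.07 + 1.45Q.
Set SMC = demand: 26.07 + 1.45Q = 248.86 - 0.40Q → Q* = 120.4270.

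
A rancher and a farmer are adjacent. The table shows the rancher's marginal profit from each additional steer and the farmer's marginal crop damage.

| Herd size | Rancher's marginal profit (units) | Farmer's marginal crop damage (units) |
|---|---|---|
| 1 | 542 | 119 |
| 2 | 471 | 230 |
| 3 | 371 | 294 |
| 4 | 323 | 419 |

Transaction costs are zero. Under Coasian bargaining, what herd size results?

3

Bargaining reaches the level where marginal profit last exceeds marginal crop damage.
That holds through level 3 (371 ≥ 294) but not at 4 (323 < 419).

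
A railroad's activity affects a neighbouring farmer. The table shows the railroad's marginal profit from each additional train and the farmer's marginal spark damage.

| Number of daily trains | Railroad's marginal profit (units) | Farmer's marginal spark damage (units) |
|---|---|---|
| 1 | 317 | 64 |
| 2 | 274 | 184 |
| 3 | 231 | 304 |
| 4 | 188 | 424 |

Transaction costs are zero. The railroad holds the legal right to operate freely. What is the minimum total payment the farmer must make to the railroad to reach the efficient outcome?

Left alone the railroad would choose level 4 (marginal profit stays positive).
Efficient level: k* = 2 (marginal profit ≥ marginal spark damage through 2).
The farmer must at least cover the railroad's forgone profit from cutting 4→2: 231 + 188 = 419.

419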